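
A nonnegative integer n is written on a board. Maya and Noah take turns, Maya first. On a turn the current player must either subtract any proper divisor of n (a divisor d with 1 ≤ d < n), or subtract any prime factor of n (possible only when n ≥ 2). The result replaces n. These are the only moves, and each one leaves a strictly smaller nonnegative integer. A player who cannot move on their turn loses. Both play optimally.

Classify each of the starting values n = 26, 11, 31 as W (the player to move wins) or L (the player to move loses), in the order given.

26: L, 11: W, 31: W

Label each position W (a win for the player to move) or L (a loss). A position with no legal move is L; any other position is W exactly when some move reaches an L, and L when every move reaches a W.
n=0: no move → L
n=1: no move → L
n=2: can move to 0, which is L ⇒ W
n=3: can move to 0, which is L ⇒ W
n=4: moves to 2(W), 3(W); every one is W ⇒ L
n=5: can move to 0, which is L ⇒ W
n=6: can move to 4, which is L ⇒ W
n=7: can move to 0, which is L ⇒ W
n=8: can move to 4, which is L ⇒ W
n=9: moves to 6(W), 8(W); every one is W ⇒ L
n=10: can move to 9, which is L ⇒ W
n=11: can move to 0, which is L ⇒ W
n=12: can move to 9, which is L ⇒ W
n=13: can move to 0, which is L ⇒ W
n=14: moves to 7(W), 12(W), 13(W); every one is W ⇒ L
n=15: can move to 14, which is L ⇒ W
n=16: can move to 14, which is L ⇒ W
n=17: can move to 0, which is L ⇒ W
n=18: can move to 9, which is L ⇒ W
n=19: can move to 0, which is L ⇒ W
n=20: moves to 10(W), 15(W), 16(W), 18(W), 19(W); every one is W ⇒ L
n=21: can move to 14, which is L ⇒ W
n=22: can move to 20, which is L ⇒ W
n=23: can move to 0, which is L ⇒ W
n=24: can move to 20, which is L ⇒ W
n=25: can move to 20, which is L ⇒ W
n=26: moves to 13(W), 24(W), 25(W); every one is W ⇒ L
n=27: can move to 26, which is L ⇒ W
n=28: can move to 14, which is L ⇒ W
n=29: can move to 0, which is L ⇒ W
n=30: can move to 20, which is L ⇒ W
n=31: can move to 0, which is L ⇒ W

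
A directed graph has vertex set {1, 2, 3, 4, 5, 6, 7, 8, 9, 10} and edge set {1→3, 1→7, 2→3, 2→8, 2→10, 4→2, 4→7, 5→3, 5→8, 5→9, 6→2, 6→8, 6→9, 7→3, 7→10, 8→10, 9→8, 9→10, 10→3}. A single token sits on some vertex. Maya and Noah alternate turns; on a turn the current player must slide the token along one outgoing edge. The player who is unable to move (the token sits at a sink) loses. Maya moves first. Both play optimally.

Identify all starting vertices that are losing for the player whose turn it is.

3, 4, 8

Label each position W (a win for the player to move) or L (a loss). A position with no legal move is L; any other position is W exactly when some move reaches an L, and L when every move reaches a W.
Every edge goes from a vertex to one that appears earlier in the order 3, 10, 8, 2, 9, 7, 5, 4, 1, 6, so processing vertices in that order labels each vertex after all of its successors.
3: no outgoing edge → L
10: W (go to 3, an L position)
8: L (sole option 10(W) is W)
2: W (go to 8, an L position)
9: W (go to 8, an L position)
7: W (go to 3, an L position)
5: W (go to 8, an L position)
4: L (options 7(W), 2(W) are all W)
1: W (go to 3, an L position)
6: W (go to 8, an L position)
Reading off the rows marked L gives the requested list; there are 3 such vertices.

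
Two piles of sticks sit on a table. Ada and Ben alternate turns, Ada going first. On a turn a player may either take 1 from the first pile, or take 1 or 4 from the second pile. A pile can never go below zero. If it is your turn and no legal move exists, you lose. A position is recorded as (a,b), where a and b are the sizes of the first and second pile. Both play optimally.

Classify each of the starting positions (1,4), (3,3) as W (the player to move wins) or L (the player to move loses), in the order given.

(1,4): W, (3,3): L

Build the W/L table. Terminal = L. A non-terminal position is W if it has a move to some L; otherwise it is L.
No move ever increases a pile, so every position that can arise here has a ≤ 3 and b ≤ 4; it is enough to label the cells with 0 ≤ a ≤ 3 and 0 ≤ b ≤ 4.
Every move lowers a or b (never raises either), so fill the grid row by row in increasing a, and left to right within a row: each cell's successors are then already labelled.
      b=0  b=1  b=2  b=3  b=4
a=0:    L    W    L    W    W
a=1:    W    L    W    L    W
a=2:    L    W    L    W    W
a=3:    W    L    W    L    W
Cells with no legal move (terminal, hence L): (0,0).
The remaining L cells, each justified by listing all of its moves:
(0,2): →(0,1)(W) only, which is W, so L
(1,1): →(0,1)(W), (1,0)(W) — all W, so L
(1,3): →(0,3)(W), (1,2)(W) — all W, so L
(2,0): →(1,0)(W) only, which is W, so L
(2,2): →(1,2)(W), (2,1)(W) — all W, so L
(3,1): →(2,1)(W), (3,0)(W) — all W, so L
(3,3): →(2,3)(W), (3,2)(W) — all W, so L
Every other cell has at least one move into one of the L cells above, so it is W.
(1,4): the move to (1,3) reaches an L cell, so W
(3,3): one of the L cells justified above, so L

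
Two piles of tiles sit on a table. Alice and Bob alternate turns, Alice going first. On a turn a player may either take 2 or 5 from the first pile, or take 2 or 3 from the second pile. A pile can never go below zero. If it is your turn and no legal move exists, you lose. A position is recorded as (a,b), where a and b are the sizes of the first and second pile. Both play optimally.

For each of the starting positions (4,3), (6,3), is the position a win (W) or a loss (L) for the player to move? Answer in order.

(4,3): W, (6,3): L

Compute win/loss labels from the base case upward. A position with no move is L. Any other position is W if it can reach an L in one move, else L.
No move ever increases a pile, so every position that can arise here has a ≤ 6 and b ≤ 3; it is enough to label the cells with 0 ≤ a ≤ 6 and 0 ≤ b ≤ 3.
Every move lowers a or b (never raises either), so fill the grid row by row in increasing a, and left to right within a row: each cell's successors are then already labelled.
      b=0  b=1  b=2  b=3
a=0:    L    L    W    W
a=1:    L    L    W    W
a=2:    W    W    L    L
a=3:    W    W    L    L
a=4:    L    L    W    W
a=5:    W    W    W    W
a=6:    W    W    L    L
Cells with no legal move (terminal, hence L): (0,0), (0,1), (1,0), (1,1).
The remaining L cells, each justified by listing all of its moves:
(2,2): →(0,2)(W), (2,0)(W) — all W, so L
(2,3): →(0,3)(W), (2,1)(W), (2,0)(W) — all W, so L
(3,2): →(1,2)(W), (3,0)(W) — all W, so L
(3,3): →(1,3)(W), (3,1)(W), (3,0)(W) — all W, so L
(4,0): →(2,0)(W) only, which is W, so L
(4,1): →(2,1)(W) only, which is W, so L
(6,2): →(4,2)(W), (1,2)(W), (6,0)(W) — all W, so L
(6,3): →(4,3)(W), (1,3)(W), (6,1)(W), (6,0)(W) — all W, so L
Every other cell has at least one move into one of the L cells above, so it is W.
(4,3): the move to (2,3) reaches an L cell, so W
(6,3): one of the L cells justified above, so L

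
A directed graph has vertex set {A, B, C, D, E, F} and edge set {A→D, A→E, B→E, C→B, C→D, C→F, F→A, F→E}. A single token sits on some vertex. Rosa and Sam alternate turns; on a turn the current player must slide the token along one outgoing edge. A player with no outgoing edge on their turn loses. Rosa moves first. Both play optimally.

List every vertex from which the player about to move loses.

D, E

Label each position W (a win for the player to move) or L (a loss). A position with no legal move is L; any other position is W exactly when some move reaches an L, and L when every move reaches a W.
Every edge goes from a vertex to one that appears earlier in the order D, E, A, B, F, C, so processing vertices in that order labels each vertex after all of its successors.
D: no outgoing edge → L
E: no outgoing edge → L
A: can move to E, which is L ⇒ W
B: can move to E, which is L ⇒ W
F: can move to E, which is L ⇒ W
C: can move to D, which is L ⇒ W
The losing starting vertices are exactly the entries labelled L in this table (2 of them).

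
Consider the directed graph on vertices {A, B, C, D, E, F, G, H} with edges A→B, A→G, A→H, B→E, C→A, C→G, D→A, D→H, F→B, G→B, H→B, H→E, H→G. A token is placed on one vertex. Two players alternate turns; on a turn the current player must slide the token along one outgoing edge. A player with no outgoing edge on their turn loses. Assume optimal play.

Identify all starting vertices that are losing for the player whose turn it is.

Build the W/L table. Terminal = L. A non-terminal position is W if it has a move to some L; otherwise it is L.
Every edge goes from a vertex to one that appears earlier in the order E, B, G, H, A, C, F, D, so processing vertices in that order labels each vertex after all of its successors.
E: no outgoing edge → L
B: can move to E, which is L ⇒ W
G: the only move is to B(W), a W ⇒ L
H: can move to G, which is L ⇒ W
A: can move to G, which is L ⇒ W
C: can move to G, which is L ⇒ W
F: the only move is to B(W), a W ⇒ L
D: moves to A(W), H(W); every one is W ⇒ L
The losing starting vertices are exactly the entries labelled L in this table (4 of them).

D, E, F, G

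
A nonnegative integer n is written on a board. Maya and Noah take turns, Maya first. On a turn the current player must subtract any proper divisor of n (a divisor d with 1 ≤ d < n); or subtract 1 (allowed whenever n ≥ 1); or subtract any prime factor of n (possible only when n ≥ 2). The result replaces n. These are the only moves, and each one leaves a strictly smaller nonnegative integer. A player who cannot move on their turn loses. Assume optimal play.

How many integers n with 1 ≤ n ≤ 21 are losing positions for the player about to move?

4

Classify positions by backward induction: terminal positions (no move available) are L. From any other position, the mover wins iff some move reaches an L.
n=0: no move → L
n=1: can move to 0, which is L ⇒ W
n=2: can move to 0, which is L ⇒ W
n=3: can move to 0, which is L ⇒ W
n=4: moves to 2(W), 3(W); every one is W ⇒ L
n=5: can move to 0, which is L ⇒ W
n=6: can move to 4, which is L ⇒ W
n=7: can move to 0, which is L ⇒ W
n=8: can move to 4, which is L ⇒ W
n=9: moves to 6(W), 8(W); every one is W ⇒ L
n=10: can move to 9, which is L ⇒ W
n=11: can move to 0, which is L ⇒ W
n=12: can move to 9, which is L ⇒ W
n=13: can move to 0, which is L ⇒ W
n=14: moves to 7(W), 12(W), 13(W); every one is W ⇒ L
n=15: can move to 14, which is L ⇒ W
n=16: can move to 14, which is L ⇒ W
n=17: can move to 0, which is L ⇒ W
n=18: can move to 9, which is L ⇒ W
n=19: can move to 0, which is L ⇒ W
n=20: moves to 10(W), 15(W), 16(W), 18(W), 19(W); every one is W ⇒ L
n=21: can move to 14, which is L ⇒ W
L entries with 1 ≤ n ≤ 21 (n=0 is outside the asked range and is not counted): n = 4, 9, 14, 20; that makes 4.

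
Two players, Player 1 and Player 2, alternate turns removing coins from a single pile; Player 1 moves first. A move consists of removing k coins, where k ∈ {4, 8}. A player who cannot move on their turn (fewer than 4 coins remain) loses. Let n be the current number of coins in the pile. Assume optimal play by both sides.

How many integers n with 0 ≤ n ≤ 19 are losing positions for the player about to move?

Build the W/L table. Terminal = L. A non-terminal position is W if it has a move to some L; otherwise it is L.
n=0: no move → L
n=1: no move → L
n=2: no move → L
n=3: no move → L
n=4: W (go to 0, an L position)
n=5: W (go to 1, an L position)
n=6: W (go to 2, an L position)
n=7: W (go to 3, an L position)
n=8: W (go to 0, an L position)
n=9: W (go to 1, an L position)
n=10: W (go to 2, an L position)
n=11: W (go to 3, an L position)
n=12: L (options 8(W), 4(W) are all W)
n=13: L (options 9(W), 5(W) are all W)
n=14: L (options 10(W), 6(W) are all W)
n=15: L (options 11(W), 7(W) are all W)
n=16: W (go to 12, an L position)
n=17: W (go to 13, an L position)
n=18: W (go to 14, an L position)
n=19: W (go to 15, an L position)
L entries with 0 ≤ n ≤ 19: n = 0, 1, 2, 3, 12, 13, 14, 15; that makes 8.

8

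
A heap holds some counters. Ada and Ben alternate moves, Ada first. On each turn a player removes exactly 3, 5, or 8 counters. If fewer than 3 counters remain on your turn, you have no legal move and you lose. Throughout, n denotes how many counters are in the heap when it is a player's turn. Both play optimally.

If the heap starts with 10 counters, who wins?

Positions with no move are L. A position that does have a move is losing for the player to move precisely when every available move leads to a winning position for the opponent. Fill in the labels:
n=0: no move → L
n=1: no move → L
n=2: no move → L
n=3: reaches L-position 0 → W
n=4: reaches L-position 1 → W
n=5: reaches L-position 2 → W
n=6: reaches L-position 1 → W
n=7: reaches L-position 2 → W
n=8: reaches L-position 0 → W
n=9: reaches L-position 1 → W
n=10: reaches L-position 2 → W
From 10 Ada can remove 8, leaving 2, reaching an L position.

Ada wins.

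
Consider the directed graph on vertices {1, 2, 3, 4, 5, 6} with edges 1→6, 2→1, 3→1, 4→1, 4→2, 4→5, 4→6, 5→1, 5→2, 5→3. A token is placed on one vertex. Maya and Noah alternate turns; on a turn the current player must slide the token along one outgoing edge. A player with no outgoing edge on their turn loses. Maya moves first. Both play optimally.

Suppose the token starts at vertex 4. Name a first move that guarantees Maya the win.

Work bottom-up. With no move the player to move loses. Otherwise the position is W if at least one move leads to an L position for the opponent, and L if every move leads to a W.
Every edge goes from a vertex to one that appears earlier in the order 6, 1, 3, 2, 5, 4, so processing vertices in that order labels each vertex after all of its successors.
6: no outgoing edge → L
1: can move to 6, which is L ⇒ W
3: the only move is to 1(W), a W ⇒ L
2: the only move is to 1(W), a W ⇒ L
5: can move to 2, which is L ⇒ W
4: can move to 2, which is L ⇒ W
From 4, the L positions reachable in one move are: 2, 6. Any move reaching one of these is winning.

Move to 2.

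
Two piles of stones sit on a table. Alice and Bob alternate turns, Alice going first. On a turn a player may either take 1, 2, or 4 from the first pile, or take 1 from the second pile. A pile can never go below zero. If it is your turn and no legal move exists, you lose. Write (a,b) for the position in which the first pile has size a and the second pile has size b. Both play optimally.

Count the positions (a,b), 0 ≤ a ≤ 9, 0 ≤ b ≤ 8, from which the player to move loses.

Build the W/L table. Terminal = L. A non-terminal position is W if it has a move to some L; otherwise it is L.
Every move lowers a or b (never raises either), so fill the grid row by row in increasing a, and left to right within a row: each cell's successors are then already labelled.
      b=0  b=1  b=2  b=3  b=4  b=5  b=6  b=7  b=8
a=0:    L    W    L    W    L    W    L    W    L
a=1:    W    L    W    L    W    L    W    L    W
a=2:    W    W    W    W    W    W    W    W    W
a=3:    L    W    L    W    L    W    L    W    L
a=4:    W    L    W    L    W    L    W    L    W
a=5:    W    W    W    W    W    W    W    W    W
a=6:    L    W    L    W    L    W    L    W    L
a=7:    W    L    W    L    W    L    W    L    W
a=8:    W    W    W    W    W    W    W    W    W
a=9:    L    W    L    W    L    W    L    W    L
Cells with no legal move (terminal, hence L): (0,0).
The remaining L cells, each justified by listing all of its moves:
(0,2): the only move is to (0,1)(W), a W ⇒ L
(0,4): the only move is to (0,3)(W), a W ⇒ L
(0,6): the only move is to (0,5)(W), a W ⇒ L
(0,8): the only move is to (0,7)(W), a W ⇒ L
(1,1): moves to (0,1)(W), (1,0)(W); every one is W ⇒ L
(1,3): moves to (0,3)(W), (1,2)(W); every one is W ⇒ L
(1,5): moves to (0,5)(W), (1,4)(W); every one is W ⇒ L
(1,7): moves to (0,7)(W), (1,6)(W); every one is W ⇒ L
(3,0): moves to (2,0)(W), (1,0)(W); every one is W ⇒ L
(3,2): moves to (2,2)(W), (1,2)(W), (3,1)(W); every one is W ⇒ L
(3,4): moves to (2,4)(W), (1,4)(W), (3,3)(W); every one is W ⇒ L
(3,6): moves to (2,6)(W), (1,6)(W), (3,5)(W); every one is W ⇒ L
(3,8): moves to (2,8)(W), (1,8)(W), (3,7)(W); every one is W ⇒ L
(4,1): moves to (3,1)(W), (2,1)(W), (0,1)(W), (4,0)(W); every one is W ⇒ L
(4,3): moves to (3,3)(W), (2,3)(W), (0,3)(W), (4,2)(W); every one is W ⇒ L
(4,5): moves to (3,5)(W), (2,5)(W), (0,5)(W), (4,4)(W); every one is W ⇒ L
(4,7): moves to (3,7)(W), (2,7)(W), (0,7)(W), (4,6)(W); every one is W ⇒ L
(6,0): moves to (5,0)(W), (4,0)(W), (2,0)(W); every one is W ⇒ L
(6,2): moves to (5,2)(W), (4,2)(W), (2,2)(W), (6,1)(W); every one is W ⇒ L
(6,4): moves to (5,4)(W), (4,4)(W), (2,4)(W), (6,3)(W); every one is W ⇒ L
(6,6): moves to (5,6)(W), (4,6)(W), (2,6)(W), (6,5)(W); every one is W ⇒ L
(6,8): moves to (5,8)(W), (4,8)(W), (2,8)(W), (6,7)(W); every one is W ⇒ L
(7,1): moves to (6,1)(W), (5,1)(W), (3,1)(W), (7,0)(W); every one is W ⇒ L
(7,3): moves to (6,3)(W), (5,3)(W), (3,3)(W), (7,2)(W); every one is W ⇒ L
(7,5): moves to (6,5)(W), (5,5)(W), (3,5)(W), (7,4)(W); every one is W ⇒ L
(7,7): moves to (6,7)(W), (5,7)(W), (3,7)(W), (7,6)(W); every one is W ⇒ L
(9,0): moves to (8,0)(W), (7,0)(W), (5,0)(W); every one is W ⇒ L
(9,2): moves to (8,2)(W), (7,2)(W), (5,2)(W), (9,1)(W); every one is W ⇒ L
(9,4): moves to (8,4)(W), (7,4)(W), (5,4)(W), (9,3)(W); every one is W ⇒ L
(9,6): moves to (8,6)(W), (7,6)(W), (5,6)(W), (9,5)(W); every one is W ⇒ L
(9,8): moves to (8,8)(W), (7,8)(W), (5,8)(W), (9,7)(W); every one is W ⇒ L
Every other cell has at least one move into one of the L cells above, so it is W.
L cells per row: a=0: 5, a=1: 4, a=2: 0, a=3: 5, a=4: 4, a=5: 0, a=6: 5, a=7: 4, a=8: 0, a=9: 5; total 32.

32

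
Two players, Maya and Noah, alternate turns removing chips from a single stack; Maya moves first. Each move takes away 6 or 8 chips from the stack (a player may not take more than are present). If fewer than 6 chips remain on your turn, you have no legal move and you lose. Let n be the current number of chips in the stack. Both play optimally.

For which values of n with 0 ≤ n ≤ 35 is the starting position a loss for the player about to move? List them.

0, 1, 2, 3, 4, 5, 14, 15, 16, 17, 18, 19, 28, 29, 30, 31, 32, 33

Build the W/L table. Terminal = L. A non-terminal position is W if it has a move to some L; otherwise it is L.
n=0: no move → L
n=1: no move → L
n=2: no move → L
n=3: no move → L
n=4: no move → L
n=5: no move → L
n=6: can move to 0, which is L ⇒ W
n=7: can move to 1, which is L ⇒ W
n=8: can move to 2, which is L ⇒ W
n=9: can move to 3, which is L ⇒ W
n=10: can move to 4, which is L ⇒ W
n=11: can move to 5, which is L ⇒ W
n=12: can move to 4, which is L ⇒ W
n=13: can move to 5, which is L ⇒ W
n=14: moves to 8(W), 6(W); every one is W ⇒ L
n=15: moves to 9(W), 7(W); every one is W ⇒ L
n=16: moves to 10(W), 8(W); every one is W ⇒ L
n=17: moves to 11(W), 9(W); every one is W ⇒ L
n=18: moves to 12(W), 10(W); every one is W ⇒ L
n=19: moves to 13(W), 11(W); every one is W ⇒ L
n=20: can move to 14, which is L ⇒ W
n=21: can move to 15, which is L ⇒ W
n=22: can move to 16, which is L ⇒ W
n=23: can move to 17, which is L ⇒ W
n=24: can move to 18, which is L ⇒ W
n=25: can move to 19, which is L ⇒ W
n=26: can move to 18, which is L ⇒ W
n=27: can move to 19, which is L ⇒ W
n=28: moves to 22(W), 20(W); every one is W ⇒ L
n=29: moves to 23(W), 21(W); every one is W ⇒ L
n=30: moves to 24(W), 22(W); every one is W ⇒ L
n=31: moves to 25(W), 23(W); every one is W ⇒ L
n=32: moves to 26(W), 24(W); every one is W ⇒ L
n=33: moves to 27(W), 25(W); every one is W ⇒ L
n=34: can move to 28, which is L ⇒ W
n=35: can move to 29, which is L ⇒ W
Reading off the rows marked L gives the requested list; there are 18 such values of n.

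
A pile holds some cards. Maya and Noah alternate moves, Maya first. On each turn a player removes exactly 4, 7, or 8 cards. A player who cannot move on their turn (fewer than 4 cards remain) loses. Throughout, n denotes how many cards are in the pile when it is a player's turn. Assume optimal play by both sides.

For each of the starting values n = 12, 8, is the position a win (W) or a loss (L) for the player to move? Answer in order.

Positions with no move are L. A position that does have a move is losing for the player to move precisely when every available move leads to a winning position for the opponent. Fill in the labels:
n=0: no move → L
n=1: no move → L
n=2: no move → L
n=3: no move → L
n=4: →0(L), so W
n=5: →1(L), so W
n=6: →2(L), so W
n=7: →3(L), so W
n=8: →1(L), so W
n=9: →2(L), so W
n=10: →3(L), so W
n=11: →3(L), so W
n=12: →8(W), 5(W), 4(W) — all W, so L

12: L, 8: W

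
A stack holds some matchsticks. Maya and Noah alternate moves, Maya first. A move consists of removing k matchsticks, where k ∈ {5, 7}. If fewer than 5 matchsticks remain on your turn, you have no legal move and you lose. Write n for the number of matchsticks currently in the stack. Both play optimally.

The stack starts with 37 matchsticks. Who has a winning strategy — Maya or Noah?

Noah wins.

Positions with no move are L. A position that does have a move is losing for the player to move precisely when every available move leads to a winning position for the opponent. Fill in the labels:
n=0: no move → L
n=1: no move → L
n=2: no move → L
n=3: no move → L
n=4: no move → L
n=5: reaches L-position 0 → W
n=6: reaches L-position 1 → W
n=7: reaches L-position 2 → W
n=8: reaches L-position 3 → W
n=9: reaches L-position 4 → W
n=10: reaches L-position 3 → W
n=11: reaches L-position 4 → W
n=12: only reaches 7(W), 5(W), all W → L
n=13: only reaches 8(W), 6(W), all W → L
n=14: only reaches 9(W), 7(W), all W → L
n=15: only reaches 10(W), 8(W), all W → L
n=16: only reaches 11(W), 9(W), all W → L
n=17: reaches L-position 12 → W
n=18: reaches L-position 13 → W
n=19: reaches L-position 14 → W
n=20: reaches L-position 15 → W
n=21: reaches L-position 16 → W
n=22: reaches L-position 15 → W
n=23: reaches L-position 16 → W
n=24: only reaches 19(W), 17(W), all W → L
n=25: only reaches 20(W), 18(W), all W → L
n=26: only reaches 21(W), 19(W), all W → L
n=27: only reaches 22(W), 20(W), all W → L
n=28: only reaches 23(W), 21(W), all W → L
n=29: reaches L-position 24 → W
n=30: reaches L-position 25 → W
n=31: reaches L-position 26 → W
n=32: reaches L-position 27 → W
n=33: reaches L-position 28 → W
n=34: reaches L-position 27 → W
n=35: reaches L-position 28 → W
n=36: only reaches 31(W), 29(W), all W → L
n=37: only reaches 32(W), 30(W), all W → L
Every move from 37 reaches a W position, so the mover loses.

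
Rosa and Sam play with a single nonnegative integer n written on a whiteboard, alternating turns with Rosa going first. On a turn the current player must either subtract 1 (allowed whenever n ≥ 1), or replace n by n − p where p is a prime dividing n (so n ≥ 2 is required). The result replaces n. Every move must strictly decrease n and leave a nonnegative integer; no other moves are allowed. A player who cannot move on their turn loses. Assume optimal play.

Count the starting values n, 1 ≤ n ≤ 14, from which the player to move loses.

Classify positions by backward induction: terminal positions (no move available) are L. From any other position, the mover wins iff some move reaches an L.
n=0: no move → L
n=1: can move to 0, which is L ⇒ W
n=2: can move to 0, which is L ⇒ W
n=3: can move to 0, which is L ⇒ W
n=4: moves to 2(W), 3(W); every one is W ⇒ L
n=5: can move to 0, which is L ⇒ W
n=6: can move to 4, which is L ⇒ W
n=7: can move to 0, which is L ⇒ W
n=8: moves to 6(W), 7(W); every one is W ⇒ L
n=9: can move to 8, which is L ⇒ W
n=10: can move to 8, which is L ⇒ W
n=11: can move to 0, which is L ⇒ W
n=12: moves to 9(W), 10(W), 11(W); every one is W ⇒ L
n=13: can move to 0, which is L ⇒ W
n=14: can move to 12, which is L ⇒ W
L entries with 1 ≤ n ≤ 14 (n=0 is outside the asked range and is not counted): n = 4, 8, 12; that makes 3.

3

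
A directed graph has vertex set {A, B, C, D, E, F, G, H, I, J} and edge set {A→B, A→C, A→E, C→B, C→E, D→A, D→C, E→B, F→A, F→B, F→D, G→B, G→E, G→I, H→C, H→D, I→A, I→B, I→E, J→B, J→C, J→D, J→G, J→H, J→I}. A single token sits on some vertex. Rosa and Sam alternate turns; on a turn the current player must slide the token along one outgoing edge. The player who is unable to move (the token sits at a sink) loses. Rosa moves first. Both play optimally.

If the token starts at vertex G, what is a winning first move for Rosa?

Move to B.

Classify positions by backward induction: terminal positions (no move available) are L. From any other position, the mover wins iff some move reaches an L.
Every edge goes from a vertex to one that appears earlier in the order B, E, C, A, I, D, F, H, G, J, so processing vertices in that order labels each vertex after all of its successors.
B: no outgoing edge → L
E: W (go to B, an L position)
C: W (go to B, an L position)
A: W (go to B, an L position)
I: W (go to B, an L position)
D: L (options A(W), C(W) are all W)
F: W (go to D, an L position)
H: W (go to D, an L position)
G: W (go to B, an L position)
J: W (go to D, an L position)
From G, the L positions reachable in one move are: B.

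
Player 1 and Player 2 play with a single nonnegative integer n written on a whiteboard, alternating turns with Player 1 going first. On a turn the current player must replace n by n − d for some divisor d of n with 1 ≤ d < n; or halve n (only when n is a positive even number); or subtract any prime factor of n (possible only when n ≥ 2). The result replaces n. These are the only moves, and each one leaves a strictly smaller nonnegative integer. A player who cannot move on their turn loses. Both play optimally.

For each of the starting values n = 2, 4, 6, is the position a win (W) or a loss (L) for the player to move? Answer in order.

2: W, 4: L, 6: W

Positions with no move are L. A position that does have a move is losing for the player to move precisely when every available move leads to a winning position for the opponent. Fill in the labels:
n=0: no move → L
n=1: no move → L
n=2: can move to 0, which is L ⇒ W
n=3: can move to 0, which is L ⇒ W
n=4: moves to 2(W), 3(W); every one is W ⇒ L
n=5: can move to 0, which is L ⇒ W
n=6: can move to 4, which is L ⇒ W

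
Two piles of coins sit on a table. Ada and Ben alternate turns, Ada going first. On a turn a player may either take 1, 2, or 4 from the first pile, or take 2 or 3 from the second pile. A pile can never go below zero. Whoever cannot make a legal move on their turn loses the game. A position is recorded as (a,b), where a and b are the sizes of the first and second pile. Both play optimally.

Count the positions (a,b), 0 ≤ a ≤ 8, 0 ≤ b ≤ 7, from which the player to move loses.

Use the standard recursion: the mover loses at a terminal position; elsewhere, the mover wins exactly when some move hands the opponent an L position.
Every move lowers a or b (never raises either), so fill the grid row by row in increasing a, and left to right within a row: each cell's successors are then already labelled.
      b=0  b=1  b=2  b=3  b=4  b=5  b=6  b=7
a=0:    L    L    W    W    W    L    L    W
a=1:    W    W    L    L    W    W    W    L
a=2:    W    W    W    W    L    W    W    W
a=3:    L    L    W    W    W    L    L    W
a=4:    W    W    L    L    W    W    W    L
a=5:    W    W    W    W    L    W    W    W
a=6:    L    L    W    W    W    L    L    W
a=7:    W    W    L    L    W    W    W    L
a=8:    W    W    W    W    L    W    W    W
Cells with no legal move (terminal, hence L): (0,0), (0,1).
The remaining L cells, each justified by listing all of its moves:
(0,5): L (options (0,3)(W), (0,2)(W) are all W)
(0,6): L (options (0,4)(W), (0,3)(W) are all W)
(1,2): L (options (0,2)(W), (1,0)(W) are all W)
(1,3): L (options (0,3)(W), (1,1)(W), (1,0)(W) are all W)
(1,7): L (options (0,7)(W), (1,5)(W), (1,4)(W) are all W)
(2,4): L (options (1,4)(W), (0,4)(W), (2,2)(W), (2,1)(W) are all W)
(3,0): L (options (2,0)(W), (1,0)(W) are all W)
(3,1): L (options (2,1)(W), (1,1)(W) are all W)
(3,5): L (options (2,5)(W), (1,5)(W), (3,3)(W), (3,2)(W) are all W)
(3,6): L (options (2,6)(W), (1,6)(W), (3,4)(W), (3,3)(W) are all W)
(4,2): L (options (3,2)(W), (2,2)(W), (0,2)(W), (4,0)(W) are all W)
(4,3): L (options (3,3)(W), (2,3)(W), (0,3)(W), (4,1)(W), (4,0)(W) are all W)
(4,7): L (options (3,7)(W), (2,7)(W), (0,7)(W), (4,5)(W), (4,4)(W) are all W)
(5,4): L (options (4,4)(W), (3,4)(W), (1,4)(W), (5,2)(W), (5,1)(W) are all W)
(6,0): L (options (5,0)(W), (4,0)(W), (2,0)(W) are all W)
(6,1): L (options (5,1)(W), (4,1)(W), (2,1)(W) are all W)
(6,5): L (options (5,5)(W), (4,5)(W), (2,5)(W), (6,3)(W), (6,2)(W) are all W)
(6,6): L (options (5,6)(W), (4,6)(W), (2,6)(W), (6,4)(W), (6,3)(W) are all W)
(7,2): L (options (6,2)(W), (5,2)(W), (3,2)(W), (7,0)(W) are all W)
(7,3): L (options (6,3)(W), (5,3)(W), (3,3)(W), (7,1)(W), (7,0)(W) are all W)
(7,7): L (options (6,7)(W), (5,7)(W), (3,7)(W), (7,5)(W), (7,4)(W) are all W)
(8,4): L (options (7,4)(W), (6,4)(W), (4,4)(W), (8,2)(W), (8,1)(W) are all W)
Every other cell has at least one move into one of the L cells above, so it is W.
L cells per row: a=0: 4, a=1: 3, a=2: 1, a=3: 4, a=4: 3, a=5: 1, a=6: 4, a=7: 3, a=8: 1; total 24.

24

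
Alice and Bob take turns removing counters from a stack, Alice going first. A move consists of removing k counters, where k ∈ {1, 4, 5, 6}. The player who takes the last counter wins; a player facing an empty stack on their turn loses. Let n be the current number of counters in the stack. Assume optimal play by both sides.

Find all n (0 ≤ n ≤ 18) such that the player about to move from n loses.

0, 2, 9, 11, 18

Compute win/loss labels from the base case upward. A position with no move is L. Any other position is W if it can reach an L in one move, else L.
n=0: no move → L
n=1: W (go to 0, an L position)
n=2: L (sole option 1(W) is W)
n=3: W (go to 2, an L position)
n=4: W (go to 0, an L position)
n=5: W (go to 0, an L position)
n=6: W (go to 2, an L position)
n=7: W (go to 2, an L position)
n=8: W (go to 2, an L position)
n=9: L (options 8(W), 5(W), 4(W), 3(W) are all W)
n=10: W (go to 9, an L position)
n=11: L (options 10(W), 7(W), 6(W), 5(W) are all W)
n=12: W (go to 11, an L position)
n=13: W (go to 9, an L position)
n=14: W (go to 9, an L position)
n=15: W (go to 11, an L position)
n=16: W (go to 11, an L position)
n=17: W (go to 11, an L position)
n=18: L (options 17(W), 14(W), 13(W), 12(W) are all W)
The losing starting values of n are exactly the entries labelled L in this table (5 of them).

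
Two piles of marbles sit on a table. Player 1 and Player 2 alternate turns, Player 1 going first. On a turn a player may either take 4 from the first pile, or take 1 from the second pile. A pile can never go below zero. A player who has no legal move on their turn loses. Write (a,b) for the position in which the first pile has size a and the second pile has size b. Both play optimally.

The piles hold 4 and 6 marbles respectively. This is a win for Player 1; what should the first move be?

Label each position W (a win for the player to move) or L (a loss). A position with no legal move is L; any other position is W exactly when some move reaches an L, and L when every move reaches a W.
No move ever increases a pile, so every position that can arise here has a ≤ 4 and b ≤ 6; it is enough to label the cells with 0 ≤ a ≤ 4 and 0 ≤ b ≤ 6.
Every move lowers a or b (never raises either), so fill the grid row by row in increasing a, and left to right within a row: each cell's successors are then already labelled.
      b=0  b=1  b=2  b=3  b=4  b=5  b=6
a=0:    L    W    L    W    L    W    L
a=1:    L    W    L    W    L    W    L
a=2:    L    W    L    W    L    W    L
a=3:    L    W    L    W    L    W    L
a=4:    W    L    W    L    W    L    W
Cells with no legal move (terminal, hence L): (0,0), (1,0), (2,0), (3,0).
The remaining L cells, each justified by listing all of its moves:
(0,2): L (sole option (0,1)(W) is W)
(0,4): L (sole option (0,3)(W) is W)
(0,6): L (sole option (0,5)(W) is W)
(1,2): L (sole option (1,1)(W) is W)
(1,4): L (sole option (1,3)(W) is W)
(1,6): L (sole option (1,5)(W) is W)
(2,2): L (sole option (2,1)(W) is W)
(2,4): L (sole option (2,3)(W) is W)
(2,6): L (sole option (2,5)(W) is W)
(3,2): L (sole option (3,1)(W) is W)
(3,4): L (sole option (3,3)(W) is W)
(3,6): L (sole option (3,5)(W) is W)
(4,1): L (options (0,1)(W), (4,0)(W) are all W)
(4,3): L (options (0,3)(W), (4,2)(W) are all W)
(4,5): L (options (0,5)(W), (4,4)(W) are all W)
Every other cell has at least one move into one of the L cells above, so it is W.
From (4,6), the L positions reachable in one move are: (0,6), (4,5). Any move reaching one of these is winning.

Move to (0,6).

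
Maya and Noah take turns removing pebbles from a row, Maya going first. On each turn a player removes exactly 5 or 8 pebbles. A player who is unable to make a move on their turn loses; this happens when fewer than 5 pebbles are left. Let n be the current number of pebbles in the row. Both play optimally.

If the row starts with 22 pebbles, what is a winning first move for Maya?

Remove 5, leaving 17.

Use the standard recursion: the mover loses at a terminal position; elsewhere, the mover wins exactly when some move hands the opponent an L position.
n=0: no move → L
n=1: no move → L
n=2: no move → L
n=3: no move → L
n=4: no move → L
n=5: reaches L-position 0 → W
n=6: reaches L-position 1 → W
n=7: reaches L-position 2 → W
n=8: reaches L-position 3 → W
n=9: reaches L-position 4 → W
n=10: reaches L-position 2 → W
n=11: reaches L-position 3 → W
n=12: reaches L-position 4 → W
n=13: only reaches 8(W), 5(W), all W → L
n=14: only reaches 9(W), 6(W), all W → L
n=15: only reaches 10(W), 7(W), all W → L
n=16: only reaches 11(W), 8(W), all W → L
n=17: only reaches 12(W), 9(W), all W → L
n=18: reaches L-position 13 → W
n=19: reaches L-position 14 → W
n=20: reaches L-position 15 → W
n=21: reaches L-position 16 → W
n=22: reaches L-position 17 → W
From 22, the L positions reachable in one move are: 17, 14. Any move reaching one of these is winning.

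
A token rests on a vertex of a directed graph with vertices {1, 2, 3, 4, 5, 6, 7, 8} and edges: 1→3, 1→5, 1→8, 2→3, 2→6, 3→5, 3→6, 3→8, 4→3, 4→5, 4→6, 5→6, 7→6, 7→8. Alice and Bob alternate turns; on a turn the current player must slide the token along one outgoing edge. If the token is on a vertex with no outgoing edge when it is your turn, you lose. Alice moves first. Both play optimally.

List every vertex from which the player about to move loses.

6, 8

Use the standard recursion: the mover loses at a terminal position; elsewhere, the mover wins exactly when some move hands the opponent an L position.
Every edge goes from a vertex to one that appears earlier in the order 8, 6, 5, 3, 1, 4, 2, 7, so processing vertices in that order labels each vertex after all of its successors.
8: no outgoing edge → L
6: no outgoing edge → L
5: can move to 6, which is L ⇒ W
3: can move to 6, which is L ⇒ W
1: can move to 8, which is L ⇒ W
4: can move to 6, which is L ⇒ W
2: can move to 6, which is L ⇒ W
7: can move to 6, which is L ⇒ W
The losing starting vertices are exactly the entries labelled L in this table (2 of them).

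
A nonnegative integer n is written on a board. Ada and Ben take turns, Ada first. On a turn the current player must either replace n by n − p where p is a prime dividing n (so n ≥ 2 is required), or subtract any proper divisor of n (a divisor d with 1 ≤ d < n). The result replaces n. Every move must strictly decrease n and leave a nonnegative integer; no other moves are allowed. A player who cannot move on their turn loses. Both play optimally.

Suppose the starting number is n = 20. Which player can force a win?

Ben wins.

Compute win/loss labels from the base case upward. A position with no move is L. Any other position is W if it can reach an L in one move, else L.
n=0: no move → L
n=1: no move → L
n=2: →0(L), so W
n=3: →0(L), so W
n=4: →2(W), 3(W) — all W, so L
n=5: →0(L), so W
n=6: →4(L), so W
n=7: →0(L), so W
n=8: →4(L), so W
n=9: →6(W), 8(W) — all W, so L
n=10: →9(L), so W
n=11: →0(L), so W
n=12: →9(L), so W
n=13: →0(L), so W
n=14: →7(W), 12(W), 13(W) — all W, so L
n=15: →14(L), so W
n=16: →14(L), so W
n=17: →0(L), so W
n=18: →9(L), so W
n=19: →0(L), so W
n=20: →10(W), 15(W), 16(W), 18(W), 19(W) — all W, so L
The starting position 20 is L: whatever Ada does, the opponent receives a W position.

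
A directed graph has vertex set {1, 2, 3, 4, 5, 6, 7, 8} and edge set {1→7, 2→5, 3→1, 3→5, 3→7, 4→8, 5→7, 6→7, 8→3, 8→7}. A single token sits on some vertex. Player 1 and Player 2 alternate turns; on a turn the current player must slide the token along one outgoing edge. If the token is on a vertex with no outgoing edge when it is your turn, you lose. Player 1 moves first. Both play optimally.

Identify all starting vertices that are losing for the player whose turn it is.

Use the standard recursion: the mover loses at a terminal position; elsewhere, the mover wins exactly when some move hands the opponent an L position.
Every edge goes from a vertex to one that appears earlier in the order 7, 1, 5, 3, 2, 8, 6, 4, so processing vertices in that order labels each vertex after all of its successors.
7: no outgoing edge → L
1: can move to 7, which is L ⇒ W
5: can move to 7, which is L ⇒ W
3: can move to 7, which is L ⇒ W
2: the only move is to 5(W), a W ⇒ L
8: can move to 7, which is L ⇒ W
6: can move to 7, which is L ⇒ W
4: the only move is to 8(W), a W ⇒ L
Reading off the rows marked L gives the requested list; there are 3 such vertices.

2, 4, 7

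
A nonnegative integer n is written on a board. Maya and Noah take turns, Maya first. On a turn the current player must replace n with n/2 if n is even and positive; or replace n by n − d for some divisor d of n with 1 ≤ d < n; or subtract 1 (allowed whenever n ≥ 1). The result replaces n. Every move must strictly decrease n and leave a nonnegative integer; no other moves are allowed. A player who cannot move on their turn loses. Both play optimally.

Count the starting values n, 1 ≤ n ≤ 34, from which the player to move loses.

Positions with no move are L. A position that does have a move is losing for the player to move precisely when every available move leads to a winning position for the opponent. Fill in the labels:
n=0: no move → L
n=1: →0(L), so W
n=2: →1(W) only, which is W, so L
n=3: →2(L), so W
n=4: →2(L), so W
n=5: →4(W) only, which is W, so L
n=6: →5(L), so W
n=7: →6(W) only, which is W, so L
n=8: →7(L), so W
n=9: →6(W), 8(W) — all W, so L
n=10: →5(L), so W
n=11: →10(W) only, which is W, so L
n=12: →9(L), so W
n=13: →12(W) only, which is W, so L
n=14: →7(L), so W
n=15: →10(W), 12(W), 14(W) — all W, so L
n=16: →15(L), so W
n=17: →16(W) only, which is W, so L
n=18: →9(L), so W
n=19: →18(W) only, which is W, so L
n=20: →15(L), so W
n=21: →14(W), 18(W), 20(W) — all W, so L
n=22: →11(L), so W
n=23: →22(W) only, which is W, so L
n=24: →21(L), so W
n=25: →20(W), 24(W) — all W, so L
n=26: →13(L), so W
n=27: →18(W), 24(W), 26(W) — all W, so L
n=28: →21(L), so W
n=29: →28(W) only, which is W, so L
n=30: →15(L), so W
n=31: →30(W) only, which is W, so L
n=32: →31(L), so W
n=33: →22(W), 30(W), 32(W) — all W, so L
n=34: →17(L), so W
L entries with 1 ≤ n ≤ 34 (n=0 is outside the asked range and is not counted): n = 2, 5, 7, 9, 11, 13, 15, 17, 19, 21, 23, 25, 27, 29, 31, 33; that makes 16.

16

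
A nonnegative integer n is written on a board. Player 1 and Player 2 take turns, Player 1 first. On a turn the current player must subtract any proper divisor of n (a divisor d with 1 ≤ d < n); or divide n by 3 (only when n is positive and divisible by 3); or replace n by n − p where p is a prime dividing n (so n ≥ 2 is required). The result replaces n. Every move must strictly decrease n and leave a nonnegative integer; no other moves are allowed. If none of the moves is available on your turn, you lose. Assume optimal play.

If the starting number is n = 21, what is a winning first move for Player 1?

Move to 14.

Label each position W (a win for the player to move) or L (a loss). A position with no legal move is L; any other position is W exactly when some move reaches an L, and L when every move reaches a W.
n=0: no move → L
n=1: no move → L
n=2: →0(L), so W
n=3: →0(L), so W
n=4: →2(W), 3(W) — all W, so L
n=5: →0(L), so W
n=6: →4(L), so W
n=7: →0(L), so W
n=8: →4(L), so W
n=9: →3(W), 6(W), 8(W) — all W, so L
n=10: →9(L), so W
n=11: →0(L), so W
n=12: →4(L), so W
n=13: →0(L), so W
n=14: →7(W), 12(W), 13(W) — all W, so L
n=15: →14(L), so W
n=16: →14(L), so W
n=17: →0(L), so W
n=18: →9(L), so W
n=19: →0(L), so W
n=20: →10(W), 15(W), 16(W), 18(W), 19(W) — all W, so L
n=21: →14(L), so W
From 21, the L positions reachable in one move are: 14, 20. Any move reaching one of these is winning.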